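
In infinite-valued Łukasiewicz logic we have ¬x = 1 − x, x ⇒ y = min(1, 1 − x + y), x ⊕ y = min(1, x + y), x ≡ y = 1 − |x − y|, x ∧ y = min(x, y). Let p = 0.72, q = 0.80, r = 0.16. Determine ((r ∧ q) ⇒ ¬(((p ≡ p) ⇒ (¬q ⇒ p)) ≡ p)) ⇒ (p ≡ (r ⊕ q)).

r ∧ q = min(0.16, 0.80) = 0.16
p ≡ p = 1 − |0.72 − 0.72| = 1 − 0.00 = 1.00
¬q = 1 − 0.80 = 0.20
¬q ⇒ p = min(1, 1 − 0.20 + 0.72) = min(1, 1.52) = 1.00
(p ≡ p) ⇒ (¬q ⇒ p) = min(1, 1 − 1.00 + 1.00) = min(1, 1.00) = 1.00
((p ≡ p) ⇒ (¬q ⇒ p)) ≡ p = 1 − |1.00 − 0.72| = 1 − 0.28 = 0.72
¬(((p ≡ p) ⇒ (¬q ⇒ p)) ≡ p) = 1 − 0.72 = 0.28
(r ∧ q) ⇒ ¬(((p ≡ p) ⇒ (¬q ⇒ p)) ≡ p) = min(1, 1 − 0.16 + 0.28) = min(1, 1.12) = 1.00
r ⊕ q = min(1, 0.16 + 0.80) = min(1, 0.96) = 0.96
p ≡ (r ⊕ q) = 1 − |0.72 − 0.96| = 1 − 0.24 = 0.76
((r ∧ q) ⇒ ¬(((p ≡ p) ⇒ (¬q ⇒ p)) ≡ p)) ⇒ (p ≡ (r ⊕ q)) = min(1, 1 − 1.00 + 0.76) = min(1, 0.76) = 0.76

0.76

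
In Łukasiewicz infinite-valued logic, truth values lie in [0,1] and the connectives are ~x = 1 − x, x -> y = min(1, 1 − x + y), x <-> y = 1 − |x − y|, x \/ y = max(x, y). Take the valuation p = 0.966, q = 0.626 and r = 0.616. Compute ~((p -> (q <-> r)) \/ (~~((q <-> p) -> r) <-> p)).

0.000

q <-> r = 1 − |0.626 − 0.616| = 1 − 0.010 = 0.990
p -> (q <-> r) = min(1, 1 − 0.966 + 0.990) = min(1, 1.024) = 1.000
q <-> p = 1 − |0.626 − 0.966| = 1 − 0.340 = 0.660
(q <-> p) -> r = min(1, 1 − 0.660 + 0.616) = min(1, 0.956) = 0.956
~((q <-> p) -> r) = 1 − 0.956 = 0.044
~~((q <-> p) -> r) = 1 − 0.044 = 0.956
~~((q <-> p) -> r) <-> p = 1 − |0.956 − 0.966| = 1 − 0.010 = 0.990
(p -> (q <-> r)) \/ (~~((q <-> p) -> r) <-> p) = max(1.000, 0.990) = 1.000
~((p -> (q <-> r)) \/ (~~((q <-> p) -> r) <-> p)) = 1 − 1.000 = 0.000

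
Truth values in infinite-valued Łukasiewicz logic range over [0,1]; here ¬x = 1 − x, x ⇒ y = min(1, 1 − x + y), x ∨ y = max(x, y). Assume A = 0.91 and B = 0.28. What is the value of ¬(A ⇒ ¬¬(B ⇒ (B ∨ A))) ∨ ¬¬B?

B ∨ A = max(0.28, 0.91) = 0.91
B ⇒ (B ∨ A) = min(1, 1 − 0.28 + 0.91) = min(1, 1.63) = 1.00
¬(B ⇒ (B ∨ A)) = 1 − 1.00 = 0.00
¬¬(B ⇒ (B ∨ A)) = 1 − 0.00 = 1.00
A ⇒ ¬¬(B ⇒ (B ∨ A)) = min(1, 1 − 0.91 + 1.00) = min(1, 1.09) = 1.00
¬(A ⇒ ¬¬(B ⇒ (B ∨ A))) = 1 − 1.00 = 0.00
¬B = 1 − 0.28 = 0.72
¬¬B = 1 − 0.72 = 0.28
¬(A ⇒ ¬¬(B ⇒ (B ∨ A))) ∨ ¬¬B = max(0.00, 0.28) = 0.28

0.28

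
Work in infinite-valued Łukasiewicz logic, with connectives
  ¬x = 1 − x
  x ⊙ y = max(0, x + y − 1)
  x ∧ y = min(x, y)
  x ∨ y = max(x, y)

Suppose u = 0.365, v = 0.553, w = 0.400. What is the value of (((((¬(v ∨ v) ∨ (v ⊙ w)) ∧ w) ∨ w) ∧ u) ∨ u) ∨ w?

0.400

v ∨ v = max(0.553, 0.553) = 0.553
¬(v ∨ v) = 1 − 0.553 = 0.447
v ⊙ w = max(0, 0.553 + 0.400 − 1) = max(0, -0.047) = 0.000
¬(v ∨ v) ∨ (v ⊙ w) = max(0.447, 0.000) = 0.447
(¬(v ∨ v) ∨ (v ⊙ w)) ∧ w = min(0.447, 0.400) = 0.400
((¬(v ∨ v) ∨ (v ⊙ w)) ∧ w) ∨ w = max(0.400, 0.400) = 0.400
(((¬(v ∨ v) ∨ (v ⊙ w)) ∧ w) ∨ w) ∧ u = min(0.400, 0.365) = 0.365
((((¬(v ∨ v) ∨ (v ⊙ w)) ∧ w) ∨ w) ∧ u) ∨ u = max(0.365, 0.365) = 0.365
(((((¬(v ∨ v) ∨ (v ⊙ w)) ∧ w) ∨ w) ∧ u) ∨ u) ∨ w = max(0.365, 0.400) = 0.400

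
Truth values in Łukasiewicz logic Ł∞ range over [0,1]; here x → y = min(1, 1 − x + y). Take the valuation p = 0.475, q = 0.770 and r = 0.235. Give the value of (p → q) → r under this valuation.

0.235

p → q = min(1, 1 − 0.475 + 0.770) = min(1, 1.295) = 1.000
(p → q) → r = min(1, 1 − 1.000 + 0.235) = min(1, 0.235) = 0.235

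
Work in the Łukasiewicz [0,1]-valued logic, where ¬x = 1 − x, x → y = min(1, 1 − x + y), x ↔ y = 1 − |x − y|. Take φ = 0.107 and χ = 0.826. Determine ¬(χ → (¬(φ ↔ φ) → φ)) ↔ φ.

φ ↔ φ = 1 − |0.107 − 0.107| = 1 − 0.000 = 1.000
¬(φ ↔ φ) = 1 − 1.000 = 0.000
¬(φ ↔ φ) → φ = min(1, 1 − 0.000 + 0.107) = min(1, 1.107) = 1.000
χ → (¬(φ ↔ φ) → φ) = min(1, 1 − 0.826 + 1.000) = min(1, 1.174) = 1.000
¬(χ → (¬(φ ↔ φ) → φ)) = 1 − 1.000 = 0.000
¬(χ → (¬(φ ↔ φ) → φ)) ↔ φ = 1 − |0.000 − 0.107| = 1 − 0.107 = 0.893

0.893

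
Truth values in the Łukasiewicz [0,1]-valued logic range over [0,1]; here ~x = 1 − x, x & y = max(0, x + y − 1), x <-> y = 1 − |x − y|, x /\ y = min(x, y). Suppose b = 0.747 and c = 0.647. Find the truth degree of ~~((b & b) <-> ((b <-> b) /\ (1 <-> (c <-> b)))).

0.594

b & b = max(0, 0.747 + 0.747 − 1) = max(0, 0.494) = 0.494
b <-> b = 1 − |0.747 − 0.747| = 1 − 0.000 = 1.000
c <-> b = 1 − |0.647 − 0.747| = 1 − 0.100 = 0.900
1 <-> (c <-> b) = 1 − |1.000 − 0.900| = 1 − 0.100 = 0.900
(b <-> b) /\ (1 <-> (c <-> b)) = min(1.000, 0.900) = 0.900
(b & b) <-> ((b <-> b) /\ (1 <-> (c <-> b))) = 1 − |0.494 − 0.900| = 1 − 0.406 = 0.594
~((b & b) <-> ((b <-> b) /\ (1 <-> (c <-> b)))) = 1 − 0.594 = 0.406
~~((b & b) <-> ((b <-> b) /\ (1 <-> (c <-> b)))) = 1 − 0.406 = 0.594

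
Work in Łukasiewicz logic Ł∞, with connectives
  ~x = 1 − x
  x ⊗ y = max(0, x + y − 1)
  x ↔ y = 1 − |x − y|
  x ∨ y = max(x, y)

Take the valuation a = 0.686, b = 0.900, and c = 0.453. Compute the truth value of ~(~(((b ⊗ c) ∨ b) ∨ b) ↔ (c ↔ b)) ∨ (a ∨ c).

b ⊗ c = max(0, 0.900 + 0.453 − 1) = max(0, 0.353) = 0.353
(b ⊗ c) ∨ b = max(0.353, 0.900) = 0.900
((b ⊗ c) ∨ b) ∨ b = max(0.900, 0.900) = 0.900
~(((b ⊗ c) ∨ b) ∨ b) = 1 − 0.900 = 0.100
c ↔ b = 1 − |0.453 − 0.900| = 1 − 0.447 = 0.553
~(((b ⊗ c) ∨ b) ∨ b) ↔ (c ↔ b) = 1 − |0.100 − 0.553| = 1 − 0.453 = 0.547
~(~(((b ⊗ c) ∨ b) ∨ b) ↔ (c ↔ b)) = 1 − 0.547 = 0.453
a ∨ c = max(0.686, 0.453) = 0.686
~(~(((b ⊗ c) ∨ b) ∨ b) ↔ (c ↔ b)) ∨ (a ∨ c) = max(0.453, 0.686) = 0.686

0.686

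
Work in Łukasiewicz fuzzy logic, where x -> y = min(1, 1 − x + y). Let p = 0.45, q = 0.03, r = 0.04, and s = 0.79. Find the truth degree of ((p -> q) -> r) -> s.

1.00

p -> q = min(1, 1 − 0.45 + 0.03) = min(1, 0.58) = 0.58
(p -> q) -> r = min(1, 1 − 0.58 + 0.04) = min(1, 0.46) = 0.46
((p -> q) -> r) -> s = min(1, 1 − 0.46 + 0.79) = min(1, 1.33) = 1.00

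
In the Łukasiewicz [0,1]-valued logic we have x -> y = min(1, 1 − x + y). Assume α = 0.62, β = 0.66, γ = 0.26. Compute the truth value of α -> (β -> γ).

0.98

β -> γ = min(1, 1 − 0.66 + 0.26) = min(1, 0.60) = 0.60
α -> (β -> γ) = min(1, 1 − 0.62 + 0.60) = min(1, 0.98) = 0.98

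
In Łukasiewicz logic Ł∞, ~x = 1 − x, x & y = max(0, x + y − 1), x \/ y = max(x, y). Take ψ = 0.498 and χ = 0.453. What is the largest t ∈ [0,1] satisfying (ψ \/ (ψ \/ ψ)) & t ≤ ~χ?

ψ \/ ψ = max(0.498, 0.498) = 0.498
ψ \/ (ψ \/ ψ) = max(0.498, 0.498) = 0.498
So the left factor is ψ \/ (ψ \/ ψ) = 0.498.
~χ = 1 − 0.453 = 0.547
So the right-hand bound is ~χ = 0.547.
The residuum of the Łukasiewicz t-norm gives the supremum: min(1, 1 − 0.498 + 0.547).
1 − 0.498 + 0.547 = 1.049, so t = min(1, 1.049) = 1.000.
Check: 0.498 & 1.000 = max(0, 0.498) = 0.498 ≤ 0.547.

1.000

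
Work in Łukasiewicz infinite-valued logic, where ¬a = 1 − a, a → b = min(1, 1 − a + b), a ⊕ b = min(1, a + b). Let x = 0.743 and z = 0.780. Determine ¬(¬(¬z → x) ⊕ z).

0.220

¬z = 1 − 0.780 = 0.220
¬z → x = min(1, 1 − 0.220 + 0.743) = min(1, 1.523) = 1.000
¬(¬z → x) = 1 − 1.000 = 0.000
¬(¬z → x) ⊕ z = min(1, 0.000 + 0.780) = min(1, 0.780) = 0.780
¬(¬(¬z → x) ⊕ z) = 1 − 0.780 = 0.220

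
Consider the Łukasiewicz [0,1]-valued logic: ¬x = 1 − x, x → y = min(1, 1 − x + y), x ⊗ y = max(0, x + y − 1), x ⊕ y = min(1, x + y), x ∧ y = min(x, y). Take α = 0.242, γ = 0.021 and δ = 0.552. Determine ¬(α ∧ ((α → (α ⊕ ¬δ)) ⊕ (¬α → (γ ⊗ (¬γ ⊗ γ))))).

¬δ = 1 − 0.552 = 0.448
α ⊕ ¬δ = min(1, 0.242 + 0.448) = min(1, 0.690) = 0.690
α → (α ⊕ ¬δ) = min(1, 1 − 0.242 + 0.690) = min(1, 1.448) = 1.000
¬α = 1 − 0.242 = 0.758
¬γ = 1 − 0.021 = 0.979
¬γ ⊗ γ = max(0, 0.979 + 0.021 − 1) = max(0, 0.000) = 0.000
γ ⊗ (¬γ ⊗ γ) = max(0, 0.021 + 0.000 − 1) = max(0, -0.979) = 0.000
¬α → (γ ⊗ (¬γ ⊗ γ)) = min(1, 1 − 0.758 + 0.000) = min(1, 0.242) = 0.242
(α → (α ⊕ ¬δ)) ⊕ (¬α → (γ ⊗ (¬γ ⊗ γ))) = min(1, 1.000 + 0.242) = min(1, 1.242) = 1.000
α ∧ ((α → (α ⊕ ¬δ)) ⊕ (¬α → (γ ⊗ (¬γ ⊗ γ)))) = min(0.242, 1.000) = 0.242
¬(α ∧ ((α → (α ⊕ ¬δ)) ⊕ (¬α → (γ ⊗ (¬γ ⊗ γ))))) = 1 − 0.242 = 0.758

0.758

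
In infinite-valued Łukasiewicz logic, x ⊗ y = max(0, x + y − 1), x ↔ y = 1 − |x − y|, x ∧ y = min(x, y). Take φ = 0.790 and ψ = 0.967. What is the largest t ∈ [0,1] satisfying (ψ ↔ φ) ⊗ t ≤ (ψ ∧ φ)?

ψ ↔ φ = 1 − |0.967 − 0.790| = 1 − 0.177 = 0.823
So the left factor is ψ ↔ φ = 0.823.
ψ ∧ φ = min(0.967, 0.790) = 0.790
So the right-hand bound is ψ ∧ φ = 0.790.
The residuum of the Łukasiewicz t-norm gives the supremum: min(1, 1 − 0.823 + 0.790).
1 − 0.823 + 0.790 = 0.967, so t = min(1, 0.967) = 0.967.
Check: 0.823 ⊗ 0.967 = max(0, 0.790) = 0.790 ≤ 0.790.

0.967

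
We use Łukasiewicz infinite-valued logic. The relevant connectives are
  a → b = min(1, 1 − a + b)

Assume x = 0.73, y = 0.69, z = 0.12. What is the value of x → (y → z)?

y → z = min(1, 1 − 0.69 + 0.12) = min(1, 0.43) = 0.43
x → (y → z) = min(1, 1 − 0.73 + 0.43) = min(1, 0.70) = 0.70

0.70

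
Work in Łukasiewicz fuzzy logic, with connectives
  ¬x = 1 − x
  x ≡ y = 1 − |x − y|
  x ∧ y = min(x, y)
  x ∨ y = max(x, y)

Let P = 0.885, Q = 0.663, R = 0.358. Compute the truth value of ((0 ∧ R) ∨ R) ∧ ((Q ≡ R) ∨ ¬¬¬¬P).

0.358

0 ∧ R = min(0.000, 0.358) = 0.000
(0 ∧ R) ∨ R = max(0.000, 0.358) = 0.358
Q ≡ R = 1 − |0.663 − 0.358| = 1 − 0.305 = 0.695
¬P = 1 − 0.885 = 0.115
¬¬P = 1 − 0.115 = 0.885
¬¬¬P = 1 − 0.885 = 0.115
¬¬¬¬P = 1 − 0.115 = 0.885
(Q ≡ R) ∨ ¬¬¬¬P = max(0.695, 0.885) = 0.885
((0 ∧ R) ∨ R) ∧ ((Q ≡ R) ∨ ¬¬¬¬P) = min(0.358, 0.885) = 0.358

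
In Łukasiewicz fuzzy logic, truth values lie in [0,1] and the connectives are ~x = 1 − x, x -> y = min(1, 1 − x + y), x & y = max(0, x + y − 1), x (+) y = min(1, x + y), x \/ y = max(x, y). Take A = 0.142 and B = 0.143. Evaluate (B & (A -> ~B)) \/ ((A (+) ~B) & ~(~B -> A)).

0.714

~B = 1 − 0.143 = 0.857
A -> ~B = min(1, 1 − 0.142 + 0.857) = min(1, 1.715) = 1.000
B & (A -> ~B) = max(0, 0.143 + 1.000 − 1) = max(0, 0.143) = 0.143
A (+) ~B = min(1, 0.142 + 0.857) = min(1, 0.999) = 0.999
~B -> A = min(1, 1 − 0.857 + 0.142) = min(1, 0.285) = 0.285
~(~B -> A) = 1 − 0.285 = 0.715
(A (+) ~B) & ~(~B -> A) = max(0, 0.999 + 0.715 − 1) = max(0, 0.714) = 0.714
(B & (A -> ~B)) \/ ((A (+) ~B) & ~(~B -> A)) = max(0.143, 0.714) = 0.714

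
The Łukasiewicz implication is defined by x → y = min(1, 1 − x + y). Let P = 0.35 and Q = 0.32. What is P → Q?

P → Q = min(1, 1 − 0.35 + 0.32) = min(1, 0.97) = 0.97
For comparison, the Gödel implication (1 if x ≤ y else y) would give 0.32.

0.97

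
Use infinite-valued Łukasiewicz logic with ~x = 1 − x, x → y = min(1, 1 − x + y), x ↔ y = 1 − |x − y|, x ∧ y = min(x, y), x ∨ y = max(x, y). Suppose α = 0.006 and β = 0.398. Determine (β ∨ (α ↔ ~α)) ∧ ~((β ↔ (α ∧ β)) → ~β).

~α = 1 − 0.006 = 0.994
α ↔ ~α = 1 − |0.006 − 0.994| = 1 − 0.988 = 0.012
β ∨ (α ↔ ~α) = max(0.398, 0.012) = 0.398
α ∧ β = min(0.006, 0.398) = 0.006
β ↔ (α ∧ β) = 1 − |0.398 − 0.006| = 1 − 0.392 = 0.608
~β = 1 − 0.398 = 0.602
(β ↔ (α ∧ β)) → ~β = min(1, 1 − 0.608 + 0.602) = min(1, 0.994) = 0.994
~((β ↔ (α ∧ β)) → ~β) = 1 − 0.994 = 0.006
(β ∨ (α ↔ ~α)) ∧ ~((β ↔ (α ∧ β)) → ~β) = min(0.398, 0.006) = 0.006

0.006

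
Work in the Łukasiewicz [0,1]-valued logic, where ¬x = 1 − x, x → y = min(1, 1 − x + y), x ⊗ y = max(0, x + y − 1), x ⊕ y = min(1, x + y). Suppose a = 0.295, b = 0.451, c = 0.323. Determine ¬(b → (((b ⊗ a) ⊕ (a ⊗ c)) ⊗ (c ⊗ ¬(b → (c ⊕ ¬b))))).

0.451

b ⊗ a = max(0, 0.451 + 0.295 − 1) = max(0, -0.254) = 0.000
a ⊗ c = max(0, 0.295 + 0.323 − 1) = max(0, -0.382) = 0.000
(b ⊗ a) ⊕ (a ⊗ c) = min(1, 0.000 + 0.000) = min(1, 0.000) = 0.000
¬b = 1 − 0.451 = 0.549
c ⊕ ¬b = min(1, 0.323 + 0.549) = min(1, 0.872) = 0.872
b → (c ⊕ ¬b) = min(1, 1 − 0.451 + 0.872) = min(1, 1.421) = 1.000
¬(b → (c ⊕ ¬b)) = 1 − 1.000 = 0.000
c ⊗ ¬(b → (c ⊕ ¬b)) = max(0, 0.323 + 0.000 − 1) = max(0, -0.677) = 0.000
((b ⊗ a) ⊕ (a ⊗ c)) ⊗ (c ⊗ ¬(b → (c ⊕ ¬b))) = max(0, 0.000 + 0.000 − 1) = max(0, -1.000) = 0.000
b → (((b ⊗ a) ⊕ (a ⊗ c)) ⊗ (c ⊗ ¬(b → (c ⊕ ¬b)))) = min(1, 1 − 0.451 + 0.000) = min(1, 0.549) = 0.549
¬(b → (((b ⊗ a) ⊕ (a ⊗ c)) ⊗ (c ⊗ ¬(b → (c ⊕ ¬b))))) = 1 − 0.549 = 0.451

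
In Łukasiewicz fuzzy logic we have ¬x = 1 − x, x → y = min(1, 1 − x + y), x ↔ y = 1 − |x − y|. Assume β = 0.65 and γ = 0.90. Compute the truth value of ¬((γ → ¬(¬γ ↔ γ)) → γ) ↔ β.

0.35

¬γ = 1 − 0.90 = 0.10
¬γ ↔ γ = 1 − |0.10 − 0.90| = 1 − 0.80 = 0.20
¬(¬γ ↔ γ) = 1 − 0.20 = 0.80
γ → ¬(¬γ ↔ γ) = min(1, 1 − 0.90 + 0.80) = min(1, 0.90) = 0.90
(γ → ¬(¬γ ↔ γ)) → γ = min(1, 1 − 0.90 + 0.90) = min(1, 1.00) = 1.00
¬((γ → ¬(¬γ ↔ γ)) → γ) = 1 − 1.00 = 0.00
¬((γ → ¬(¬γ ↔ γ)) → γ) ↔ β = 1 − |0.00 − 0.65| = 1 − 0.65 = 0.35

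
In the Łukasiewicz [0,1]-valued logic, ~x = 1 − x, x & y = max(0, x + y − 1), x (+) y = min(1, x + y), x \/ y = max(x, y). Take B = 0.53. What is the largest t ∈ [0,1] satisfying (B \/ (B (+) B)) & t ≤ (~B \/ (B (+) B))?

1.00

B (+) B = min(1, 0.53 + 0.53) = min(1, 1.06) = 1.00
B \/ (B (+) B) = max(0.53, 1.00) = 1.00
So the left factor is B \/ (B (+) B) = 1.00.
~B = 1 − 0.53 = 0.47
~B \/ (B (+) B) = max(0.47, 1.00) = 1.00
So the right-hand bound is ~B \/ (B (+) B) = 1.00.
The residuum of the Łukasiewicz t-norm gives the supremum: min(1, 1 − 1.00 + 1.00).
1 − 1.00 + 1.00 = 1.00, so t = min(1, 1.00) = 1.00.
Check: 1.00 & 1.00 = max(0, 1.00) = 1.00 ≤ 1.00.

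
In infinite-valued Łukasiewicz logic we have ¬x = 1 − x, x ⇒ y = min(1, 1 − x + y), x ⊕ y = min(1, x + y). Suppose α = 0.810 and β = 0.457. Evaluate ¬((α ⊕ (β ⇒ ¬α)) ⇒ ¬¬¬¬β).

0.543

¬α = 1 − 0.810 = 0.190
β ⇒ ¬α = min(1, 1 − 0.457 + 0.190) = min(1, 0.733) = 0.733
α ⊕ (β ⇒ ¬α) = min(1, 0.810 + 0.733) = min(1, 1.543) = 1.000
¬β = 1 − 0.457 = 0.543
¬¬β = 1 − 0.543 = 0.457
¬¬¬β = 1 − 0.457 = 0.543
¬¬¬¬β = 1 − 0.543 = 0.457
(α ⊕ (β ⇒ ¬α)) ⇒ ¬¬¬¬β = min(1, 1 − 1.000 + 0.457) = min(1, 0.457) = 0.457
¬((α ⊕ (β ⇒ ¬α)) ⇒ ¬¬¬¬β) = 1 − 0.457 = 0.543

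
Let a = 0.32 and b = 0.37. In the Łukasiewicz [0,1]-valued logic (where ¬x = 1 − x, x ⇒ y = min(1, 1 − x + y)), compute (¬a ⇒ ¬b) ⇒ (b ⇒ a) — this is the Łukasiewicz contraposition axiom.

1.00

¬a = 1 − 0.32 = 0.68
¬b = 1 − 0.37 = 0.63
¬a ⇒ ¬b = min(1, 1 − 0.68 + 0.63) = min(1, 0.95) = 0.95
b ⇒ a = min(1, 1 − 0.37 + 0.32) = min(1, 0.95) = 0.95
(¬a ⇒ ¬b) ⇒ (b ⇒ a) = min(1, 1 − 0.95 + 0.95) = min(1, 1.00) = 1.00
(As expected: an axiom of Ł∞, always 1.)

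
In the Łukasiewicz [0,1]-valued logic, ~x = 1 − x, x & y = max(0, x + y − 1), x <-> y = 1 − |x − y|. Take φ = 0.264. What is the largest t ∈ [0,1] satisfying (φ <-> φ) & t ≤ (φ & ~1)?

φ <-> φ = 1 − |0.264 − 0.264| = 1 − 0.000 = 1.000
So the left factor is φ <-> φ = 1.000.
~1 = 1 − 1.000 = 0.000
φ & ~1 = max(0, 0.264 + 0.000 − 1) = max(0, -0.736) = 0.000
So the right-hand bound is φ & ~1 = 0.000.
The residuum of the Łukasiewicz t-norm gives the supremum: min(1, 1 − 1.000 + 0.000).
1 − 1.000 + 0.000 = 0.000, so t = min(1, 0.000) = 0.000.
Check: 1.000 & 0.000 = max(0, 0.000) = 0.000 ≤ 0.000.

0.000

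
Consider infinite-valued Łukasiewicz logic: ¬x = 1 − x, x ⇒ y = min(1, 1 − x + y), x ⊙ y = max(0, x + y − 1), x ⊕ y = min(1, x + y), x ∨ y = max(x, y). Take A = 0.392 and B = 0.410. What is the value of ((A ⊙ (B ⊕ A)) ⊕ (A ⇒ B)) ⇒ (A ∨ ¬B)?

0.590

B ⊕ A = min(1, 0.410 + 0.392) = min(1, 0.802) = 0.802
A ⊙ (B ⊕ A) = max(0, 0.392 + 0.802 − 1) = max(0, 0.194) = 0.194
A ⇒ B = min(1, 1 − 0.392 + 0.410) = min(1, 1.018) = 1.000
(A ⊙ (B ⊕ A)) ⊕ (A ⇒ B) = min(1, 0.194 + 1.000) = min(1, 1.194) = 1.000
¬B = 1 − 0.410 = 0.590
A ∨ ¬B = max(0.392, 0.590) = 0.590
((A ⊙ (B ⊕ A)) ⊕ (A ⇒ B)) ⇒ (A ∨ ¬B) = min(1, 1 − 1.000 + 0.590) = min(1, 0.590) = 0.590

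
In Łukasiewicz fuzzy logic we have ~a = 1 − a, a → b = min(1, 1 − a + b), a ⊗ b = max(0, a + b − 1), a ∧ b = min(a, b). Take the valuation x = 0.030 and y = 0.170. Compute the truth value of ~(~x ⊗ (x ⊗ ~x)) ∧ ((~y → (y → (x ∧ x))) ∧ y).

0.170

~x = 1 − 0.030 = 0.970
x ⊗ ~x = max(0, 0.030 + 0.970 − 1) = max(0, 0.000) = 0.000
~x ⊗ (x ⊗ ~x) = max(0, 0.970 + 0.000 − 1) = max(0, -0.030) = 0.000
~(~x ⊗ (x ⊗ ~x)) = 1 − 0.000 = 1.000
~y = 1 − 0.170 = 0.830
x ∧ x = min(0.030, 0.030) = 0.030
y → (x ∧ x) = min(1, 1 − 0.170 + 0.030) = min(1, 0.860) = 0.860
~y → (y → (x ∧ x)) = min(1, 1 − 0.830 + 0.860) = min(1, 1.030) = 1.000
(~y → (y → (x ∧ x))) ∧ y = min(1.000, 0.170) = 0.170
~(~x ⊗ (x ⊗ ~x)) ∧ ((~y → (y → (x ∧ x))) ∧ y) = min(1.000, 0.170) = 0.170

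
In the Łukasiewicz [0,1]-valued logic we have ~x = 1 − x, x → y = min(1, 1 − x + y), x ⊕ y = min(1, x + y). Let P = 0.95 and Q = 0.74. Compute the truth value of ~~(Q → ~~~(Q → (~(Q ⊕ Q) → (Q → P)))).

0.26

Q ⊕ Q = min(1, 0.74 + 0.74) = min(1, 1.48) = 1.00
~(Q ⊕ Q) = 1 − 1.00 = 0.00
Q → P = min(1, 1 − 0.74 + 0.95) = min(1, 1.21) = 1.00
~(Q ⊕ Q) → (Q → P) = min(1, 1 − 0.00 + 1.00) = min(1, 2.00) = 1.00
Q → (~(Q ⊕ Q) → (Q → P)) = min(1, 1 − 0.74 + 1.00) = min(1, 1.26) = 1.00
~(Q → (~(Q ⊕ Q) → (Q → P))) = 1 − 1.00 = 0.00
~~(Q → (~(Q ⊕ Q) → (Q → P))) = 1 − 0.00 = 1.00
~~~(Q → (~(Q ⊕ Q) → (Q → P))) = 1 − 1.00 = 0.00
Q → ~~~(Q → (~(Q ⊕ Q) → (Q → P))) = min(1, 1 − 0.74 + 0.00) = min(1, 0.26) = 0.26
~(Q → ~~~(Q → (~(Q ⊕ Q) → (Q → P)))) = 1 − 0.26 = 0.74
~~(Q → ~~~(Q → (~(Q ⊕ Q) → (Q → P)))) = 1 − 0.74 = 0.26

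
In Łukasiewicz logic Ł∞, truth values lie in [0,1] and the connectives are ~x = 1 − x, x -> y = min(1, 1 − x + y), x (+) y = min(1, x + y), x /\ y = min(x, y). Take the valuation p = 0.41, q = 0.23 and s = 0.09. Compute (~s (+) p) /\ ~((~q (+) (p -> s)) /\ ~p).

0.41

~s = 1 − 0.09 = 0.91
~s (+) p = min(1, 0.91 + 0.41) = min(1, 1.32) = 1.00
~q = 1 − 0.23 = 0.77
p -> s = min(1, 1 − 0.41 + 0.09) = min(1, 0.68) = 0.68
~q (+) (p -> s) = min(1, 0.77 + 0.68) = min(1, 1.45) = 1.00
~p = 1 − 0.41 = 0.59
(~q (+) (p -> s)) /\ ~p = min(1.00, 0.59) = 0.59
~((~q (+) (p -> s)) /\ ~p) = 1 − 0.59 = 0.41
(~s (+) p) /\ ~((~q (+) (p -> s)) /\ ~p) = min(1.00, 0.41) = 0.41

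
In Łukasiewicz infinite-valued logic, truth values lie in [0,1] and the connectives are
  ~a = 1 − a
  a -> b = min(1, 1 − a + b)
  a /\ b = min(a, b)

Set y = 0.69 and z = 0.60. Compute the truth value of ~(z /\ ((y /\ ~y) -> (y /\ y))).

~y = 1 − 0.69 = 0.31
y /\ ~y = min(0.69, 0.31) = 0.31
y /\ y = min(0.69, 0.69) = 0.69
(y /\ ~y) -> (y /\ y) = min(1, 1 − 0.31 + 0.69) = min(1, 1.38) = 1.00
z /\ ((y /\ ~y) -> (y /\ y)) = min(0.60, 1.00) = 0.60
~(z /\ ((y /\ ~y) -> (y /\ y))) = 1 − 0.60 = 0.40

0.40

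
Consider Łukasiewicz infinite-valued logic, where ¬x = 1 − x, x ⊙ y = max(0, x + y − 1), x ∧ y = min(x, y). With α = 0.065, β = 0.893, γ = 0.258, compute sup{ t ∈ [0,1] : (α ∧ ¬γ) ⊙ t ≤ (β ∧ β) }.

¬γ = 1 − 0.258 = 0.742
α ∧ ¬γ = min(0.065, 0.742) = 0.065
So the left factor is α ∧ ¬γ = 0.065.
β ∧ β = min(0.893, 0.893) = 0.893
So the right-hand bound is β ∧ β = 0.893.
The residuum of the Łukasiewicz t-norm gives the supremum: min(1, 1 − 0.065 + 0.893).
1 − 0.065 + 0.893 = 1.828, so t = min(1, 1.828) = 1.000.
Check: 0.065 ⊙ 1.000 = max(0, 0.065) = 0.065 ≤ 0.893.

1.000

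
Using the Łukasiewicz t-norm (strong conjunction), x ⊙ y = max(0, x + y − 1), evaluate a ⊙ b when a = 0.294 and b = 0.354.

0.000

a ⊙ b = max(0, 0.294 + 0.354 − 1) = max(0, -0.352) = 0.000
For comparison, the Gödel (minimum) t-norm min(x, y) would give 0.294.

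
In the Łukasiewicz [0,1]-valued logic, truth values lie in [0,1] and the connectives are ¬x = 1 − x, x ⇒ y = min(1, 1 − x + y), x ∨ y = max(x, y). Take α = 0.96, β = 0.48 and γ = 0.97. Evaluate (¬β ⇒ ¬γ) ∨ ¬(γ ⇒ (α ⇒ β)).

¬β = 1 − 0.48 = 0.52
¬γ = 1 − 0.97 = 0.03
¬β ⇒ ¬γ = min(1, 1 − 0.52 + 0.03) = min(1, 0.51) = 0.51
α ⇒ β = min(1, 1 − 0.96 + 0.48) = min(1, 0.52) = 0.52
γ ⇒ (α ⇒ β) = min(1, 1 − 0.97 + 0.52) = min(1, 0.55) = 0.55
¬(γ ⇒ (α ⇒ β)) = 1 − 0.55 = 0.45
(¬β ⇒ ¬γ) ∨ ¬(γ ⇒ (α ⇒ β)) = max(0.51, 0.45) = 0.51

0.51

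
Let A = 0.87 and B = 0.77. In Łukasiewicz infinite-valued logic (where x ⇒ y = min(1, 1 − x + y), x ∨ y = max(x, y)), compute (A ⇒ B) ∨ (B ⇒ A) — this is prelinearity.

A ⇒ B = min(1, 1 − 0.87 + 0.77) = min(1, 0.90) = 0.90
B ⇒ A = min(1, 1 − 0.77 + 0.87) = min(1, 1.10) = 1.00
(A ⇒ B) ∨ (B ⇒ A) = max(0.90, 1.00) = 1.00
(As expected: a Ł∞-tautology — holds in every MV-chain.)

1.00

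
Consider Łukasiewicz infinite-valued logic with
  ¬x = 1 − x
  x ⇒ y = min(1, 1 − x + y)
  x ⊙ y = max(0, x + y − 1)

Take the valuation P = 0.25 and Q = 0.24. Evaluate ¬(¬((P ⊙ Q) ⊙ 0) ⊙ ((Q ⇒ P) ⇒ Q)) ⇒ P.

P ⊙ Q = max(0, 0.25 + 0.24 − 1) = max(0, -0.51) = 0.00
(P ⊙ Q) ⊙ 0 = max(0, 0.00 + 0.00 − 1) = max(0, -1.00) = 0.00
¬((P ⊙ Q) ⊙ 0) = 1 − 0.00 = 1.00
Q ⇒ P = min(1, 1 − 0.24 + 0.25) = min(1, 1.01) = 1.00
(Q ⇒ P) ⇒ Q = min(1, 1 − 1.00 + 0.24) = min(1, 0.24) = 0.24
¬((P ⊙ Q) ⊙ 0) ⊙ ((Q ⇒ P) ⇒ Q) = max(0, 1.00 + 0.24 − 1) = max(0, 0.24) = 0.24
¬(¬((P ⊙ Q) ⊙ 0) ⊙ ((Q ⇒ P) ⇒ Q)) = 1 − 0.24 = 0.76
¬(¬((P ⊙ Q) ⊙ 0) ⊙ ((Q ⇒ P) ⇒ Q)) ⇒ P = min(1, 1 − 0.76 + 0.25) = min(1, 0.49) = 0.49

0.49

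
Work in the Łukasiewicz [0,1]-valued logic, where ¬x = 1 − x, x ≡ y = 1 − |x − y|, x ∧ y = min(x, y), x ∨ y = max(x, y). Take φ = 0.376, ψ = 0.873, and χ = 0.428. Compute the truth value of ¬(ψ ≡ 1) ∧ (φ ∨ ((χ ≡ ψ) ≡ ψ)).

0.127

ψ ≡ 1 = 1 − |0.873 − 1.000| = 1 − 0.127 = 0.873
¬(ψ ≡ 1) = 1 − 0.873 = 0.127
χ ≡ ψ = 1 − |0.428 − 0.873| = 1 − 0.445 = 0.555
(χ ≡ ψ) ≡ ψ = 1 − |0.555 − 0.873| = 1 − 0.318 = 0.682
φ ∨ ((χ ≡ ψ) ≡ ψ) = max(0.376, 0.682) = 0.682
¬(ψ ≡ 1) ∧ (φ ∨ ((χ ≡ ψ) ≡ ψ)) = min(0.127, 0.682) = 0.127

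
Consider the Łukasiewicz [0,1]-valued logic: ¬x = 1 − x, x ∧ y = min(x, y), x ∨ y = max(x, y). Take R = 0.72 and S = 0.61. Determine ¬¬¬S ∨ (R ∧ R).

¬S = 1 − 0.61 = 0.39
¬¬S = 1 − 0.39 = 0.61
¬¬¬S = 1 − 0.61 = 0.39
R ∧ R = min(0.72, 0.72) = 0.72
¬¬¬S ∨ (R ∧ R) = max(0.39, 0.72) = 0.72

0.72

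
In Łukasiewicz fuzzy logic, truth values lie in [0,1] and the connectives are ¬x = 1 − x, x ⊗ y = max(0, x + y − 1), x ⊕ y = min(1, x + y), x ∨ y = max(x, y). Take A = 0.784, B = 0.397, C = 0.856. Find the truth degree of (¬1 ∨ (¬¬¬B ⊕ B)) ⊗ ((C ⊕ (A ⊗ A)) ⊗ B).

¬1 = 1 − 1.000 = 0.000
¬B = 1 − 0.397 = 0.603
¬¬B = 1 − 0.603 = 0.397
¬¬¬B = 1 − 0.397 = 0.603
¬¬¬B ⊕ B = min(1, 0.603 + 0.397) = min(1, 1.000) = 1.000
¬1 ∨ (¬¬¬B ⊕ B) = max(0.000, 1.000) = 1.000
A ⊗ A = max(0, 0.784 + 0.784 − 1) = max(0, 0.568) = 0.568
C ⊕ (A ⊗ A) = min(1, 0.856 + 0.568) = min(1, 1.424) = 1.000
(C ⊕ (A ⊗ A)) ⊗ B = max(0, 1.000 + 0.397 − 1) = max(0, 0.397) = 0.397
(¬1 ∨ (¬¬¬B ⊕ B)) ⊗ ((C ⊕ (A ⊗ A)) ⊗ B) = max(0, 1.000 + 0.397 − 1) = max(0, 0.397) = 0.397

0.397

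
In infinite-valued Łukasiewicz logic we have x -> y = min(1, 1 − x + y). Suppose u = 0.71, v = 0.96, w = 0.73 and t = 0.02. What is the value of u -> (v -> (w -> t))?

w -> t = min(1, 1 − 0.73 + 0.02) = min(1, 0.29) = 0.29
v -> (w -> t) = min(1, 1 − 0.96 + 0.29) = min(1, 0.33) = 0.33
u -> (v -> (w -> t)) = min(1, 1 − 0.71 + 0.33) = min(1, 0.62) = 0.62

0.62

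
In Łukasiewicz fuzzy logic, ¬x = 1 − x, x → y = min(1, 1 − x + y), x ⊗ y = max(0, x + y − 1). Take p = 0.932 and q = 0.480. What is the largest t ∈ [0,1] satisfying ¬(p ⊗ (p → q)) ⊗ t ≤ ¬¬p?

1.000

p → q = min(1, 1 − 0.932 + 0.480) = min(1, 0.548) = 0.548
p ⊗ (p → q) = max(0, 0.932 + 0.548 − 1) = max(0, 0.480) = 0.480
¬(p ⊗ (p → q)) = 1 − 0.480 = 0.520
So the left factor is ¬(p ⊗ (p → q)) = 0.520.
¬p = 1 − 0.932 = 0.068
¬¬p = 1 − 0.068 = 0.932
So the right-hand bound is ¬¬p = 0.932.
The residuum of the Łukasiewicz t-norm gives the supremum: min(1, 1 − 0.520 + 0.932).
1 − 0.520 + 0.932 = 1.412, so t = min(1, 1.412) = 1.000.
Check: 0.520 ⊗ 1.000 = max(0, 0.520) = 0.520 ≤ 0.932.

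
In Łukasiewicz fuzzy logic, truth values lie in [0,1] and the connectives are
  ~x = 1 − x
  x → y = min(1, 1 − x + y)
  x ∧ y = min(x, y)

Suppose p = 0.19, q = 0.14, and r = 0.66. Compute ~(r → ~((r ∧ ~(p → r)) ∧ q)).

p → r = min(1, 1 − 0.19 + 0.66) = min(1, 1.47) = 1.00
~(p → r) = 1 − 1.00 = 0.00
r ∧ ~(p → r) = min(0.66, 0.00) = 0.00
(r ∧ ~(p → r)) ∧ q = min(0.00, 0.14) = 0.00
~((r ∧ ~(p → r)) ∧ q) = 1 − 0.00 = 1.00
r → ~((r ∧ ~(p → r)) ∧ q) = min(1, 1 − 0.66 + 1.00) = min(1, 1.34) = 1.00
~(r → ~((r ∧ ~(p → r)) ∧ q)) = 1 − 1.00 = 0.00

0.00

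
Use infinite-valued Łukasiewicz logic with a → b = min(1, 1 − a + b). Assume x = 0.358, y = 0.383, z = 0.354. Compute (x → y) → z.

0.354

x → y = min(1, 1 − 0.358 + 0.383) = min(1, 1.025) = 1.000
(x → y) → z = min(1, 1 − 1.000 + 0.354) = min(1, 0.354) = 0.354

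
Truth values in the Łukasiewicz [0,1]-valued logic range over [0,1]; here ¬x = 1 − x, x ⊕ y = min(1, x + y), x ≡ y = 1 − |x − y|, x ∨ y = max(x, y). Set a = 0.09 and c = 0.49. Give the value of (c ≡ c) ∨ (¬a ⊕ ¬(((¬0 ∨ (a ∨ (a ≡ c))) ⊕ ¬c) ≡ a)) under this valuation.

c ≡ c = 1 − |0.49 − 0.49| = 1 − 0.00 = 1.00
¬a = 1 − 0.09 = 0.91
¬0 = 1 − 0.00 = 1.00
a ≡ c = 1 − |0.09 − 0.49| = 1 − 0.40 = 0.60
a ∨ (a ≡ c) = max(0.09, 0.60) = 0.60
¬0 ∨ (a ∨ (a ≡ c)) = max(1.00, 0.60) = 1.00
¬c = 1 − 0.49 = 0.51
(¬0 ∨ (a ∨ (a ≡ c))) ⊕ ¬c = min(1, 1.00 + 0.51) = min(1, 1.51) = 1.00
((¬0 ∨ (a ∨ (a ≡ c))) ⊕ ¬c) ≡ a = 1 − |1.00 − 0.09| = 1 − 0.91 = 0.09
¬(((¬0 ∨ (a ∨ (a ≡ c))) ⊕ ¬c) ≡ a) = 1 − 0.09 = 0.91
¬a ⊕ ¬(((¬0 ∨ (a ∨ (a ≡ c))) ⊕ ¬c) ≡ a) = min(1, 0.91 + 0.91) = min(1, 1.82) = 1.00
(c ≡ c) ∨ (¬a ⊕ ¬(((¬0 ∨ (a ∨ (a ≡ c))) ⊕ ¬c) ≡ a)) = max(1.00, 1.00) = 1.00

1.00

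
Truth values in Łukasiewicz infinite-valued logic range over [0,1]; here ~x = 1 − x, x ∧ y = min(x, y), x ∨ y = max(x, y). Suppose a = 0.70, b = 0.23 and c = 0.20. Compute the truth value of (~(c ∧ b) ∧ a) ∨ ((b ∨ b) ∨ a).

0.70

c ∧ b = min(0.20, 0.23) = 0.20
~(c ∧ b) = 1 − 0.20 = 0.80
~(c ∧ b) ∧ a = min(0.80, 0.70) = 0.70
b ∨ b = max(0.23, 0.23) = 0.23
(b ∨ b) ∨ a = max(0.23, 0.70) = 0.70
(~(c ∧ b) ∧ a) ∨ ((b ∨ b) ∨ a) = max(0.70, 0.70) = 0.70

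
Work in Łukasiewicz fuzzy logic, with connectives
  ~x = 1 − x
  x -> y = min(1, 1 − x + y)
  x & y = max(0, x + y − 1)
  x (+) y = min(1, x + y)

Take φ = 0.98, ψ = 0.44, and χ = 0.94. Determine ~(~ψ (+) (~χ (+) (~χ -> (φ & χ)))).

~ψ = 1 − 0.44 = 0.56
~χ = 1 − 0.94 = 0.06
φ & χ = max(0, 0.98 + 0.94 − 1) = max(0, 0.92) = 0.92
~χ -> (φ & χ) = min(1, 1 − 0.06 + 0.92) = min(1, 1.86) = 1.00
~χ (+) (~χ -> (φ & χ)) = min(1, 0.06 + 1.00) = min(1, 1.06) = 1.00
~ψ (+) (~χ (+) (~χ -> (φ & χ))) = min(1, 0.56 + 1.00) = min(1, 1.56) = 1.00
~(~ψ (+) (~χ (+) (~χ -> (φ & χ)))) = 1 − 1.00 = 0.00

0.00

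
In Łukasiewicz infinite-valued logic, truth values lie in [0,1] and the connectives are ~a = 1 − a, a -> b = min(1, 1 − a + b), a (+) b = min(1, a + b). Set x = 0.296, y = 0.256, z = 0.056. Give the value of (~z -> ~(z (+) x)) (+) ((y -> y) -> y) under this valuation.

0.960

~z = 1 − 0.056 = 0.944
z (+) x = min(1, 0.056 + 0.296) = min(1, 0.352) = 0.352
~(z (+) x) = 1 − 0.352 = 0.648
~z -> ~(z (+) x) = min(1, 1 − 0.944 + 0.648) = min(1, 0.704) = 0.704
y -> y = min(1, 1 − 0.256 + 0.256) = min(1, 1.000) = 1.000
(y -> y) -> y = min(1, 1 − 1.000 + 0.256) = min(1, 0.256) = 0.256
(~z -> ~(z (+) x)) (+) ((y -> y) -> y) = min(1, 0.704 + 0.256) = min(1, 0.960) = 0.960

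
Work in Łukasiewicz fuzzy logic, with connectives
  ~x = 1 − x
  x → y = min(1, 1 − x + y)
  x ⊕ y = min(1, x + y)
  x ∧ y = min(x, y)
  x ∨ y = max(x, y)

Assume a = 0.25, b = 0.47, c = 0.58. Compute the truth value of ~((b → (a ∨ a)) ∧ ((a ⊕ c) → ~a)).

0.22

a ∨ a = max(0.25, 0.25) = 0.25
b → (a ∨ a) = min(1, 1 − 0.47 + 0.25) = min(1, 0.78) = 0.78
a ⊕ c = min(1, 0.25 + 0.58) = min(1, 0.83) = 0.83
~a = 1 − 0.25 = 0.75
(a ⊕ c) → ~a = min(1, 1 − 0.83 + 0.75) = min(1, 0.92) = 0.92
(b → (a ∨ a)) ∧ ((a ⊕ c) → ~a) = min(0.78, 0.92) = 0.78
~((b → (a ∨ a)) ∧ ((a ⊕ c) → ~a)) = 1 − 0.78 = 0.22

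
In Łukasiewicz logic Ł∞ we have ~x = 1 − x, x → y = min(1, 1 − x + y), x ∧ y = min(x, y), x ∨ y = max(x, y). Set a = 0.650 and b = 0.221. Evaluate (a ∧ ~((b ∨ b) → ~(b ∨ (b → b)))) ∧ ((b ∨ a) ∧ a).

b ∨ b = max(0.221, 0.221) = 0.221
b → b = min(1, 1 − 0.221 + 0.221) = min(1, 1.000) = 1.000
b ∨ (b → b) = max(0.221, 1.000) = 1.000
~(b ∨ (b → b)) = 1 − 1.000 = 0.000
(b ∨ b) → ~(b ∨ (b → b)) = min(1, 1 − 0.221 + 0.000) = min(1, 0.779) = 0.779
~((b ∨ b) → ~(b ∨ (b → b))) = 1 − 0.779 = 0.221
a ∧ ~((b ∨ b) → ~(b ∨ (b → b))) = min(0.650, 0.221) = 0.221
b ∨ a = max(0.221, 0.650) = 0.650
(b ∨ a) ∧ a = min(0.650, 0.650) = 0.650
(a ∧ ~((b ∨ b) → ~(b ∨ (b → b)))) ∧ ((b ∨ a) ∧ a) = min(0.221, 0.650) = 0.221

0.221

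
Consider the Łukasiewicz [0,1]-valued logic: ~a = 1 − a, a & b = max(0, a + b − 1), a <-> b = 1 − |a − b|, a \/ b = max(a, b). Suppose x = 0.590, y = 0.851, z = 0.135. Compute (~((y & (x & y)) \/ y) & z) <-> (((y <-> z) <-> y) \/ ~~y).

0.149

x & y = max(0, 0.590 + 0.851 − 1) = max(0, 0.441) = 0.441
y & (x & y) = max(0, 0.851 + 0.441 − 1) = max(0, 0.292) = 0.292
(y & (x & y)) \/ y = max(0.292, 0.851) = 0.851
~((y & (x & y)) \/ y) = 1 − 0.851 = 0.149
~((y & (x & y)) \/ y) & z = max(0, 0.149 + 0.135 − 1) = max(0, -0.716) = 0.000
y <-> z = 1 − |0.851 − 0.135| = 1 − 0.716 = 0.284
(y <-> z) <-> y = 1 − |0.284 − 0.851| = 1 − 0.567 = 0.433
~y = 1 − 0.851 = 0.149
~~y = 1 − 0.149 = 0.851
((y <-> z) <-> y) \/ ~~y = max(0.433, 0.851) = 0.851
(~((y & (x & y)) \/ y) & z) <-> (((y <-> z) <-> y) \/ ~~y) = 1 − |0.000 − 0.851| = 1 − 0.851 = 0.149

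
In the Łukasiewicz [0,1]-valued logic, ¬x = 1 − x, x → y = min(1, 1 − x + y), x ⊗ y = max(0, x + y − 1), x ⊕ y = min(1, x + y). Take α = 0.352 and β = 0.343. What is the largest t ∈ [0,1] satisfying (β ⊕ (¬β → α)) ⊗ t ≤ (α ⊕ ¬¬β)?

0.695

¬β = 1 − 0.343 = 0.657
¬β → α = min(1, 1 − 0.657 + 0.352) = min(1, 0.695) = 0.695
β ⊕ (¬β → α) = min(1, 0.343 + 0.695) = min(1, 1.038) = 1.000
So the left factor is β ⊕ (¬β → α) = 1.000.
¬¬β = 1 − 0.657 = 0.343
α ⊕ ¬¬β = min(1, 0.352 + 0.343) = min(1, 0.695) = 0.695
So the right-hand bound is α ⊕ ¬¬β = 0.695.
The residuum of the Łukasiewicz t-norm gives the supremum: min(1, 1 − 1.000 + 0.695).
1 − 1.000 + 0.695 = 0.695, so t = min(1, 0.695) = 0.695.
Check: 1.000 ⊗ 0.695 = max(0, 0.695) = 0.695 ≤ 0.695.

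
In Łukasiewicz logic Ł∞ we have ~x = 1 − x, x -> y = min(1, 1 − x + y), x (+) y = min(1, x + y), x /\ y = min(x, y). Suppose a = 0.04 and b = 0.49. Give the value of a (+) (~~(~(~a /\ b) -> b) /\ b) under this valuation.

~a = 1 − 0.04 = 0.96
~a /\ b = min(0.96, 0.49) = 0.49
~(~a /\ b) = 1 − 0.49 = 0.51
~(~a /\ b) -> b = min(1, 1 − 0.51 + 0.49) = min(1, 0.98) = 0.98
~(~(~a /\ b) -> b) = 1 − 0.98 = 0.02
~~(~(~a /\ b) -> b) = 1 − 0.02 = 0.98
~~(~(~a /\ b) -> b) /\ b = min(0.98, 0.49) = 0.49
a (+) (~~(~(~a /\ b) -> b) /\ b) = min(1, 0.04 + 0.49) = min(1, 0.53) = 0.53

0.53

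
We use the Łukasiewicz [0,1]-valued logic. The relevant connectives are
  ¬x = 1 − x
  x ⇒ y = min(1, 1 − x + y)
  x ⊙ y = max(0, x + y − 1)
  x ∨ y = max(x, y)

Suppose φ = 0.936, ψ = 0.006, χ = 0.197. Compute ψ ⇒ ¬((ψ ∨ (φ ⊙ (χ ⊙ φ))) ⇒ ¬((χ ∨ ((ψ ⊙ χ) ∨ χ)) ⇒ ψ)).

χ ⊙ φ = max(0, 0.197 + 0.936 − 1) = max(0, 0.133) = 0.133
φ ⊙ (χ ⊙ φ) = max(0, 0.936 + 0.133 − 1) = max(0, 0.069) = 0.069
ψ ∨ (φ ⊙ (χ ⊙ φ)) = max(0.006, 0.069) = 0.069
ψ ⊙ χ = max(0, 0.006 + 0.197 − 1) = max(0, -0.797) = 0.000
(ψ ⊙ χ) ∨ χ = max(0.000, 0.197) = 0.197
χ ∨ ((ψ ⊙ χ) ∨ χ) = max(0.197, 0.197) = 0.197
(χ ∨ ((ψ ⊙ χ) ∨ χ)) ⇒ ψ = min(1, 1 − 0.197 + 0.006) = min(1, 0.809) = 0.809
¬((χ ∨ ((ψ ⊙ χ) ∨ χ)) ⇒ ψ) = 1 − 0.809 = 0.191
(ψ ∨ (φ ⊙ (χ ⊙ φ))) ⇒ ¬((χ ∨ ((ψ ⊙ χ) ∨ χ)) ⇒ ψ) = min(1, 1 − 0.069 + 0.191) = min(1, 1.122) = 1.000
¬((ψ ∨ (φ ⊙ (χ ⊙ φ))) ⇒ ¬((χ ∨ ((ψ ⊙ χ) ∨ χ)) ⇒ ψ)) = 1 − 1.000 = 0.000
ψ ⇒ ¬((ψ ∨ (φ ⊙ (χ ⊙ φ))) ⇒ ¬((χ ∨ ((ψ ⊙ χ) ∨ χ)) ⇒ ψ)) = min(1, 1 − 0.006 + 0.000) = min(1, 0.994) = 0.994

0.994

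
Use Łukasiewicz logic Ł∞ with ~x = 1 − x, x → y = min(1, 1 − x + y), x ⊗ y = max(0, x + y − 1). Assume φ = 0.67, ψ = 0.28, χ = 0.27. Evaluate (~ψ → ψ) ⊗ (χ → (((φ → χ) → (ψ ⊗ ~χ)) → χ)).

~ψ = 1 − 0.28 = 0.72
~ψ → ψ = min(1, 1 − 0.72 + 0.28) = min(1, 0.56) = 0.56
φ → χ = min(1, 1 − 0.67 + 0.27) = min(1, 0.60) = 0.60
~χ = 1 − 0.27 = 0.73
ψ ⊗ ~χ = max(0, 0.28 + 0.73 − 1) = max(0, 0.01) = 0.01
(φ → χ) → (ψ ⊗ ~χ) = min(1, 1 − 0.60 + 0.01) = min(1, 0.41) = 0.41
((φ → χ) → (ψ ⊗ ~χ)) → χ = min(1, 1 − 0.41 + 0.27) = min(1, 0.86) = 0.86
χ → (((φ → χ) → (ψ ⊗ ~χ)) → χ) = min(1, 1 − 0.27 + 0.86) = min(1, 1.59) = 1.00
(~ψ → ψ) ⊗ (χ → (((φ → χ) → (ψ ⊗ ~χ)) → χ)) = max(0, 0.56 + 1.00 − 1) = max(0, 0.56) = 0.56

0.56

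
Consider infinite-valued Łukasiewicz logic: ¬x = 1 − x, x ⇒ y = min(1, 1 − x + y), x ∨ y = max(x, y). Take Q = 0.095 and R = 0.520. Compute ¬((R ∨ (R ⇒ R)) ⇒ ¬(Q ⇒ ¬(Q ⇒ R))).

0.905

R ⇒ R = min(1, 1 − 0.520 + 0.520) = min(1, 1.000) = 1.000
R ∨ (R ⇒ R) = max(0.520, 1.000) = 1.000
Q ⇒ R = min(1, 1 − 0.095 + 0.520) = min(1, 1.425) = 1.000
¬(Q ⇒ R) = 1 − 1.000 = 0.000
Q ⇒ ¬(Q ⇒ R) = min(1, 1 − 0.095 + 0.000) = min(1, 0.905) = 0.905
¬(Q ⇒ ¬(Q ⇒ R)) = 1 − 0.905 = 0.095
(R ∨ (R ⇒ R)) ⇒ ¬(Q ⇒ ¬(Q ⇒ R)) = min(1, 1 − 1.000 + 0.095) = min(1, 0.095) = 0.095
¬((R ∨ (R ⇒ R)) ⇒ ¬(Q ⇒ ¬(Q ⇒ R))) = 1 − 0.095 = 0.905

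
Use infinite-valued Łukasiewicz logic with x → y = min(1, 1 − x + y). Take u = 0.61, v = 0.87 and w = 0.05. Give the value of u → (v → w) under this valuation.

0.57

v → w = min(1, 1 − 0.87 + 0.05) = min(1, 0.18) = 0.18
u → (v → w) = min(1, 1 − 0.61 + 0.18) = min(1, 0.57) = 0.57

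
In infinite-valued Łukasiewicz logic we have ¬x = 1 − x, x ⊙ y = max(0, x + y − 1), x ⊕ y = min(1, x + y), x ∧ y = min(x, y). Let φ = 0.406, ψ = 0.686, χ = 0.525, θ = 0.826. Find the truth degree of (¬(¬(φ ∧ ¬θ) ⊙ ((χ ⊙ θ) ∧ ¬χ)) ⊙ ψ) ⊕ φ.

¬θ = 1 − 0.826 = 0.174
φ ∧ ¬θ = min(0.406, 0.174) = 0.174
¬(φ ∧ ¬θ) = 1 − 0.174 = 0.826
χ ⊙ θ = max(0, 0.525 + 0.826 − 1) = max(0, 0.351) = 0.351
¬χ = 1 − 0.525 = 0.475
(χ ⊙ θ) ∧ ¬χ = min(0.351, 0.475) = 0.351
¬(φ ∧ ¬θ) ⊙ ((χ ⊙ θ) ∧ ¬χ) = max(0, 0.826 + 0.351 − 1) = max(0, 0.177) = 0.177
¬(¬(φ ∧ ¬θ) ⊙ ((χ ⊙ θ) ∧ ¬χ)) = 1 − 0.177 = 0.823
¬(¬(φ ∧ ¬θ) ⊙ ((χ ⊙ θ) ∧ ¬χ)) ⊙ ψ = max(0, 0.823 + 0.686 − 1) = max(0, 0.509) = 0.509
(¬(¬(φ ∧ ¬θ) ⊙ ((χ ⊙ θ) ∧ ¬χ)) ⊙ ψ) ⊕ φ = min(1, 0.509 + 0.406) = min(1, 0.915) = 0.915

0.915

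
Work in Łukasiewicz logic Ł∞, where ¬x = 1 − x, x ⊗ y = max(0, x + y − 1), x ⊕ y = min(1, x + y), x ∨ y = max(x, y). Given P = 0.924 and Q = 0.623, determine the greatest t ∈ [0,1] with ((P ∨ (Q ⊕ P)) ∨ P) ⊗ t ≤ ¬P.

Q ⊕ P = min(1, 0.623 + 0.924) = min(1, 1.547) = 1.000
P ∨ (Q ⊕ P) = max(0.924, 1.000) = 1.000
(P ∨ (Q ⊕ P)) ∨ P = max(1.000, 0.924) = 1.000
So the left factor is (P ∨ (Q ⊕ P)) ∨ P = 1.000.
¬P = 1 − 0.924 = 0.076
So the right-hand bound is ¬P = 0.076.
The residuum of the Łukasiewicz t-norm gives the supremum: min(1, 1 − 1.000 + 0.076).
1 − 1.000 + 0.076 = 0.076, so t = min(1, 0.076) = 0.076.
Check: 1.000 ⊗ 0.076 = max(0, 0.076) = 0.076 ≤ 0.076.

0.076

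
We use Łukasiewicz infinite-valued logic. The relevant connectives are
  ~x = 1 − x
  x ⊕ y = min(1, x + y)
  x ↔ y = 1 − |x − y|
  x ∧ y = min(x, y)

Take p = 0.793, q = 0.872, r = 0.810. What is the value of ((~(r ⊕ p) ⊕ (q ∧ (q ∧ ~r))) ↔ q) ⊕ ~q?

0.446

r ⊕ p = min(1, 0.810 + 0.793) = min(1, 1.603) = 1.000
~(r ⊕ p) = 1 − 1.000 = 0.000
~r = 1 − 0.810 = 0.190
q ∧ ~r = min(0.872, 0.190) = 0.190
q ∧ (q ∧ ~r) = min(0.872, 0.190) = 0.190
~(r ⊕ p) ⊕ (q ∧ (q ∧ ~r)) = min(1, 0.000 + 0.190) = min(1, 0.190) = 0.190
(~(r ⊕ p) ⊕ (q ∧ (q ∧ ~r))) ↔ q = 1 − |0.190 − 0.872| = 1 − 0.682 = 0.318
~q = 1 − 0.872 = 0.128
((~(r ⊕ p) ⊕ (q ∧ (q ∧ ~r))) ↔ q) ⊕ ~q = min(1, 0.318 + 0.128) = min(1, 0.446) = 0.446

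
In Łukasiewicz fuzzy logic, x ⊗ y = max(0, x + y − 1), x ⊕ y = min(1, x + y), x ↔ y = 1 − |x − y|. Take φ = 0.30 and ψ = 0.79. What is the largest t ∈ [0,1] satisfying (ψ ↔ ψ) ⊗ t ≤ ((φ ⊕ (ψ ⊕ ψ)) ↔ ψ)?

ψ ↔ ψ = 1 − |0.79 − 0.79| = 1 − 0.00 = 1.00
So the left factor is ψ ↔ ψ = 1.00.
ψ ⊕ ψ = min(1, 0.79 + 0.79) = min(1, 1.58) = 1.00
φ ⊕ (ψ ⊕ ψ) = min(1, 0.30 + 1.00) = min(1, 1.30) = 1.00
(φ ⊕ (ψ ⊕ ψ)) ↔ ψ = 1 − |1.00 − 0.79| = 1 − 0.21 = 0.79
So the right-hand bound is (φ ⊕ (ψ ⊕ ψ)) ↔ ψ = 0.79.
The residuum of the Łukasiewicz t-norm gives the supremum: min(1, 1 − 1.00 + 0.79).
1 − 1.00 + 0.79 = 0.79, so t = min(1, 0.79) = 0.79.
Check: 1.00 ⊗ 0.79 = max(0, 0.79) = 0.79 ≤ 0.79.

0.79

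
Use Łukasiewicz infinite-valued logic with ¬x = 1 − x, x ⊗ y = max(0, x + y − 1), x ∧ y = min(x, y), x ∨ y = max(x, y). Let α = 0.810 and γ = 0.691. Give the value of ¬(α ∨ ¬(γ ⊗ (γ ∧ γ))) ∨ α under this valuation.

0.810

γ ∧ γ = min(0.691, 0.691) = 0.691
γ ⊗ (γ ∧ γ) = max(0, 0.691 + 0.691 − 1) = max(0, 0.382) = 0.382
¬(γ ⊗ (γ ∧ γ)) = 1 − 0.382 = 0.618
α ∨ ¬(γ ⊗ (γ ∧ γ)) = max(0.810, 0.618) = 0.810
¬(α ∨ ¬(γ ⊗ (γ ∧ γ))) = 1 − 0.810 = 0.190
¬(α ∨ ¬(γ ⊗ (γ ∧ γ))) ∨ α = max(0.190, 0.810) = 0.810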